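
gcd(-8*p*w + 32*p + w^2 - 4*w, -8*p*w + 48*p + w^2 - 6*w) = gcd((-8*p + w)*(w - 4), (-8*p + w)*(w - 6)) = 8*p - w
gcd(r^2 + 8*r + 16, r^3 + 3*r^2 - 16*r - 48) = r + 4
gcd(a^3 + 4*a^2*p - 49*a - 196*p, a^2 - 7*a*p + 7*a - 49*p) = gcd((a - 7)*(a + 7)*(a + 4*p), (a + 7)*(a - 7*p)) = a + 7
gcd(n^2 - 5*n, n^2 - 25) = n - 5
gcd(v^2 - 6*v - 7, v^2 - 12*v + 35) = v - 7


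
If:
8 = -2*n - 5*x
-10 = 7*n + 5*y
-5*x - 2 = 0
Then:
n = -3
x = -2/5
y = 11/5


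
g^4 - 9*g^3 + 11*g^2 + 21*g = g*(g - 7)*(g - 3)*(g + 1)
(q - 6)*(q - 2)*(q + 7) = q^3 - q^2 - 44*q + 84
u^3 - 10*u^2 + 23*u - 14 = (u - 7)*(u - 2)*(u - 1)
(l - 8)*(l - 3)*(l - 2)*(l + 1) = l^4 - 12*l^3 + 33*l^2 - 2*l - 48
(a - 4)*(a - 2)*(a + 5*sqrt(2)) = a^3 - 6*a^2 + 5*sqrt(2)*a^2 - 30*sqrt(2)*a + 8*a + 40*sqrt(2)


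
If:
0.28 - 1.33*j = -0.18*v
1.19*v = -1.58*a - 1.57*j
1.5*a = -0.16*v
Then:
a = 0.03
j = 0.17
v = -0.27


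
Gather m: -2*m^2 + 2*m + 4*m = -2*m^2 + 6*m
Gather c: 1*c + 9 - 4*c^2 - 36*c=-4*c^2 - 35*c + 9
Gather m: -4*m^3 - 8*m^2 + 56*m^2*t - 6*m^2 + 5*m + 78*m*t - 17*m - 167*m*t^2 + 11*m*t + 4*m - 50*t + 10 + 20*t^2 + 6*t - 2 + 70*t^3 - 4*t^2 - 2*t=-4*m^3 + m^2*(56*t - 14) + m*(-167*t^2 + 89*t - 8) + 70*t^3 + 16*t^2 - 46*t + 8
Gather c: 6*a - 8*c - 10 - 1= 6*a - 8*c - 11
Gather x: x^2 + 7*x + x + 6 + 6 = x^2 + 8*x + 12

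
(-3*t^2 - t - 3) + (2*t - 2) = -3*t^2 + t - 5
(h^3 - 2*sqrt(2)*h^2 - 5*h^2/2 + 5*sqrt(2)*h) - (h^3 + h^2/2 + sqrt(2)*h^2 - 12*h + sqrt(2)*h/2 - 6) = -3*sqrt(2)*h^2 - 3*h^2 + 9*sqrt(2)*h/2 + 12*h + 6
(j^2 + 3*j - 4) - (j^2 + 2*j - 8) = j + 4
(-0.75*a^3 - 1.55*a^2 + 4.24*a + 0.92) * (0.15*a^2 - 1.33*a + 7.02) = -0.1125*a^5 + 0.765*a^4 - 2.5675*a^3 - 16.3822*a^2 + 28.5412*a + 6.4584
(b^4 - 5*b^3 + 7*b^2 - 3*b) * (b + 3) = b^5 - 2*b^4 - 8*b^3 + 18*b^2 - 9*b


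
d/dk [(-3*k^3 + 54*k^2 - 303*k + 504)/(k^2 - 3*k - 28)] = 3*(-k^2 - 8*k + 68)/(k^2 + 8*k + 16)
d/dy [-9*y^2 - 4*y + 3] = -18*y - 4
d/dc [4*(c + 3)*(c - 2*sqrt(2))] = 8*c - 8*sqrt(2) + 12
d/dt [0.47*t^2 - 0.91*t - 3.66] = 0.94*t - 0.91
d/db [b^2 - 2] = 2*b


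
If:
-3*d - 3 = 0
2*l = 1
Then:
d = -1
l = 1/2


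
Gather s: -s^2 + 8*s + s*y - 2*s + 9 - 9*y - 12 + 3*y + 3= -s^2 + s*(y + 6) - 6*y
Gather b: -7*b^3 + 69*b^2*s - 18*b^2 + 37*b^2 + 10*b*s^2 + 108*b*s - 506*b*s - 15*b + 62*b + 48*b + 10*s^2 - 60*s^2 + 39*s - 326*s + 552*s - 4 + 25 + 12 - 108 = -7*b^3 + b^2*(69*s + 19) + b*(10*s^2 - 398*s + 95) - 50*s^2 + 265*s - 75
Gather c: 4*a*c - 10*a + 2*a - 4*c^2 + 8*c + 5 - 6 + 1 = -8*a - 4*c^2 + c*(4*a + 8)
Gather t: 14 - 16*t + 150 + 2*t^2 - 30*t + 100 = 2*t^2 - 46*t + 264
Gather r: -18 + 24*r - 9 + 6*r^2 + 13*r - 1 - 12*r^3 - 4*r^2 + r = -12*r^3 + 2*r^2 + 38*r - 28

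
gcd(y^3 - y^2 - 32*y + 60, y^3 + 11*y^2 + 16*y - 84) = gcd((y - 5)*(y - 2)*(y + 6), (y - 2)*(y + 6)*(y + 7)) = y^2 + 4*y - 12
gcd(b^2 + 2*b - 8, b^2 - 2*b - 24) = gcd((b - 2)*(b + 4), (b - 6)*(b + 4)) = b + 4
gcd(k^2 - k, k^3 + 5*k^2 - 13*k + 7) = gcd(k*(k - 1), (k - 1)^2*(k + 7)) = k - 1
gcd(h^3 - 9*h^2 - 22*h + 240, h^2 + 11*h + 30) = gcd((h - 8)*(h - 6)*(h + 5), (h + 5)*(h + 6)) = h + 5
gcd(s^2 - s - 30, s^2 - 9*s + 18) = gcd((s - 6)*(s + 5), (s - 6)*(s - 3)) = s - 6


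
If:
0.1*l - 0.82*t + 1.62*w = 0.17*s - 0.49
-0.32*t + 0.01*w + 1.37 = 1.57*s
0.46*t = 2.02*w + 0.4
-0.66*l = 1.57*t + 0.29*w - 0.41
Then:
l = 0.37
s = 0.84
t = 0.14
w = -0.17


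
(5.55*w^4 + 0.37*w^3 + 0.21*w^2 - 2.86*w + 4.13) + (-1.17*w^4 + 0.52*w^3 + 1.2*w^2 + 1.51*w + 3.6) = 4.38*w^4 + 0.89*w^3 + 1.41*w^2 - 1.35*w + 7.73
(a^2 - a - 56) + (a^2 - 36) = 2*a^2 - a - 92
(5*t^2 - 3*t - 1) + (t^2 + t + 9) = 6*t^2 - 2*t + 8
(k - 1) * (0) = 0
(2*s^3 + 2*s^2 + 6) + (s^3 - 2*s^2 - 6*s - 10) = 3*s^3 - 6*s - 4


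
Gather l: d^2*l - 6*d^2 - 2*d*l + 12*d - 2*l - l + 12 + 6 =-6*d^2 + 12*d + l*(d^2 - 2*d - 3) + 18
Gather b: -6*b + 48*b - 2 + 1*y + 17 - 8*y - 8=42*b - 7*y + 7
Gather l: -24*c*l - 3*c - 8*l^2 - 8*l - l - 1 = -3*c - 8*l^2 + l*(-24*c - 9) - 1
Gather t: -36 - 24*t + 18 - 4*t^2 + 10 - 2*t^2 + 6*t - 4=-6*t^2 - 18*t - 12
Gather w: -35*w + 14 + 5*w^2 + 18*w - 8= 5*w^2 - 17*w + 6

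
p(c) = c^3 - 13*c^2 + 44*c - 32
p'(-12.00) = 788.00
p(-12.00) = -4160.00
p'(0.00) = 44.00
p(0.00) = -32.00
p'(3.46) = -10.05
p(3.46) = 6.03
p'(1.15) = 18.07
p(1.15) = 2.93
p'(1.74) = 7.84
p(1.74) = 10.47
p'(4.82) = -11.62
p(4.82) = -9.96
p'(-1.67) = 95.79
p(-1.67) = -146.39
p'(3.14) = -8.06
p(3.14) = 8.94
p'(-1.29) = 82.53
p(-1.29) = -112.54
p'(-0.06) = 45.57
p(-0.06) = -34.69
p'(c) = 3*c^2 - 26*c + 44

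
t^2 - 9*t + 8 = (t - 8)*(t - 1)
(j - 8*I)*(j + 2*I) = j^2 - 6*I*j + 16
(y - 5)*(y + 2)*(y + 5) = y^3 + 2*y^2 - 25*y - 50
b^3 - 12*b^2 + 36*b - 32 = (b - 8)*(b - 2)^2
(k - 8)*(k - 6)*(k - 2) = k^3 - 16*k^2 + 76*k - 96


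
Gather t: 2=2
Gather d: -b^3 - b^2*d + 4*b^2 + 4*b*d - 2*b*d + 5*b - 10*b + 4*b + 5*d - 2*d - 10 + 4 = -b^3 + 4*b^2 - b + d*(-b^2 + 2*b + 3) - 6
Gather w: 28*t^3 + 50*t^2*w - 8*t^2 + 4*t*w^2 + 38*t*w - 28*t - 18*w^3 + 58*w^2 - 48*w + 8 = 28*t^3 - 8*t^2 - 28*t - 18*w^3 + w^2*(4*t + 58) + w*(50*t^2 + 38*t - 48) + 8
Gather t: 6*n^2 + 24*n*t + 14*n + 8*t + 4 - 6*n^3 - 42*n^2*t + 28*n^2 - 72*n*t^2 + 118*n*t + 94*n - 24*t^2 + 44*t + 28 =-6*n^3 + 34*n^2 + 108*n + t^2*(-72*n - 24) + t*(-42*n^2 + 142*n + 52) + 32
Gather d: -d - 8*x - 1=-d - 8*x - 1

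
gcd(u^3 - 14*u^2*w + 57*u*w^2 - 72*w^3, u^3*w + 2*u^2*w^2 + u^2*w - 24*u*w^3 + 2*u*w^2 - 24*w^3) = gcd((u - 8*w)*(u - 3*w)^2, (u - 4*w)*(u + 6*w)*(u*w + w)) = 1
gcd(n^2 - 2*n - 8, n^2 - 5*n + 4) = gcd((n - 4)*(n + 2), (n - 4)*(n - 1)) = n - 4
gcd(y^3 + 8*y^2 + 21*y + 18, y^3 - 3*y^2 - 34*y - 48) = y^2 + 5*y + 6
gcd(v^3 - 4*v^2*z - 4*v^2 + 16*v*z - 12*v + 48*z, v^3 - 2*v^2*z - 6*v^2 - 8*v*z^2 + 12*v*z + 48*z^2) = -v^2 + 4*v*z + 6*v - 24*z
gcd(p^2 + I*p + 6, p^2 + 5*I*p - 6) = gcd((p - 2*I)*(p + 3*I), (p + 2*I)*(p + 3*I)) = p + 3*I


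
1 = 1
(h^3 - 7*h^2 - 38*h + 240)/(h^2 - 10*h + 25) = (h^2 - 2*h - 48)/(h - 5)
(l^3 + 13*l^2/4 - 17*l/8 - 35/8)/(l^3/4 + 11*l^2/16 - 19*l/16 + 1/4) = 2*(8*l^3 + 26*l^2 - 17*l - 35)/(4*l^3 + 11*l^2 - 19*l + 4)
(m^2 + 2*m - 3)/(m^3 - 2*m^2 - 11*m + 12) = 1/(m - 4)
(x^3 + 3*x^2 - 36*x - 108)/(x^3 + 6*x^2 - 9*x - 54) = (x - 6)/(x - 3)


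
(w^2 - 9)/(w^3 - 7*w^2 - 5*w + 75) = (w - 3)/(w^2 - 10*w + 25)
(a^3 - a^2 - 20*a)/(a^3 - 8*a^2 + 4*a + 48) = a*(a^2 - a - 20)/(a^3 - 8*a^2 + 4*a + 48)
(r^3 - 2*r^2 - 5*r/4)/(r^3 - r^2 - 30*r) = (-r^2 + 2*r + 5/4)/(-r^2 + r + 30)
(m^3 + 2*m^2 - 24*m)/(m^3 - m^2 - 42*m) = (m - 4)/(m - 7)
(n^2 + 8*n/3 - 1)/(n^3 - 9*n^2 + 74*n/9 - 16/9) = 3*(n + 3)/(3*n^2 - 26*n + 16)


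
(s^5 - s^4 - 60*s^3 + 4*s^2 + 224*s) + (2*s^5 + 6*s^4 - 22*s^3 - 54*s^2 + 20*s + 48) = 3*s^5 + 5*s^4 - 82*s^3 - 50*s^2 + 244*s + 48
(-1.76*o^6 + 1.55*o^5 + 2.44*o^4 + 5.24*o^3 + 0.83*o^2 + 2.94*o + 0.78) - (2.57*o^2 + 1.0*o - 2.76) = -1.76*o^6 + 1.55*o^5 + 2.44*o^4 + 5.24*o^3 - 1.74*o^2 + 1.94*o + 3.54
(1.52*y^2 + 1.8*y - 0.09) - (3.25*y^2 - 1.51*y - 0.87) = -1.73*y^2 + 3.31*y + 0.78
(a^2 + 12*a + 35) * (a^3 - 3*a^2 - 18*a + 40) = a^5 + 9*a^4 - 19*a^3 - 281*a^2 - 150*a + 1400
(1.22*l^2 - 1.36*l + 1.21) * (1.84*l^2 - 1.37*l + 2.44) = 2.2448*l^4 - 4.1738*l^3 + 7.0664*l^2 - 4.9761*l + 2.9524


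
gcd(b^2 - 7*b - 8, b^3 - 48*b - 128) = b - 8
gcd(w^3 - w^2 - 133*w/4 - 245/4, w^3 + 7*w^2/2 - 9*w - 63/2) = w + 7/2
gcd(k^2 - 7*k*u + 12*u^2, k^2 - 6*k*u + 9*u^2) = -k + 3*u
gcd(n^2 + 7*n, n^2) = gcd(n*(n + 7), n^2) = n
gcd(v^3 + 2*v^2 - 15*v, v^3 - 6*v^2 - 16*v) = v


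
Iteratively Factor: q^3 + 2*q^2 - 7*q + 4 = (q + 4)*(q^2 - 2*q + 1) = (q - 1)*(q + 4)*(q - 1)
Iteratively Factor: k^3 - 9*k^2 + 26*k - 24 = (k - 2)*(k^2 - 7*k + 12) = (k - 4)*(k - 2)*(k - 3)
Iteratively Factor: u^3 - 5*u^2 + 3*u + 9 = (u - 3)*(u^2 - 2*u - 3) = (u - 3)^2*(u + 1)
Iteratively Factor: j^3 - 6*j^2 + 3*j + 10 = (j + 1)*(j^2 - 7*j + 10) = (j - 5)*(j + 1)*(j - 2)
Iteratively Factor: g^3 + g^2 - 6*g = (g - 2)*(g^2 + 3*g) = (g - 2)*(g + 3)*(g)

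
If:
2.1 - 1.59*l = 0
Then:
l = 1.32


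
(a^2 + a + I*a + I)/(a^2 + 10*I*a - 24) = (a^2 + a + I*a + I)/(a^2 + 10*I*a - 24)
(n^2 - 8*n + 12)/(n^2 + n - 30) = (n^2 - 8*n + 12)/(n^2 + n - 30)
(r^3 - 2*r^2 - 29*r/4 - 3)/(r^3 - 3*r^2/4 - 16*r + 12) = (4*r^2 + 8*r + 3)/(4*r^2 + 13*r - 12)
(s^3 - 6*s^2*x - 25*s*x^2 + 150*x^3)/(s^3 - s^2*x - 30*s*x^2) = (s - 5*x)/s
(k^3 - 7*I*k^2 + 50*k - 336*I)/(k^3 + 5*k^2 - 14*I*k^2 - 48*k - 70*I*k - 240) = (k + 7*I)/(k + 5)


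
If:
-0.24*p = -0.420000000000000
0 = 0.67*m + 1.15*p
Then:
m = -3.00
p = 1.75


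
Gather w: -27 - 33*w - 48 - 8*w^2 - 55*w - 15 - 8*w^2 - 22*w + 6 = -16*w^2 - 110*w - 84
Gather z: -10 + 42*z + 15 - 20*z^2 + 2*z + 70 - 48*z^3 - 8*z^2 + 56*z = -48*z^3 - 28*z^2 + 100*z + 75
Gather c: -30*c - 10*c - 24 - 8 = -40*c - 32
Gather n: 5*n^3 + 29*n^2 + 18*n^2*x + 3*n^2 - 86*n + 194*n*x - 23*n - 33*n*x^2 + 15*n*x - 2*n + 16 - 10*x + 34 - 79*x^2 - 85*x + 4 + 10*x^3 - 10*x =5*n^3 + n^2*(18*x + 32) + n*(-33*x^2 + 209*x - 111) + 10*x^3 - 79*x^2 - 105*x + 54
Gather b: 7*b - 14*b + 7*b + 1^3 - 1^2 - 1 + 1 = 0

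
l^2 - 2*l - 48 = (l - 8)*(l + 6)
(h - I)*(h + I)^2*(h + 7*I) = h^4 + 8*I*h^3 - 6*h^2 + 8*I*h - 7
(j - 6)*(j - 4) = j^2 - 10*j + 24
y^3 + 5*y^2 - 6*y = y*(y - 1)*(y + 6)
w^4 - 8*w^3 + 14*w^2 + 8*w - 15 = (w - 5)*(w - 3)*(w - 1)*(w + 1)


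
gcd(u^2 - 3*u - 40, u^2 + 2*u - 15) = u + 5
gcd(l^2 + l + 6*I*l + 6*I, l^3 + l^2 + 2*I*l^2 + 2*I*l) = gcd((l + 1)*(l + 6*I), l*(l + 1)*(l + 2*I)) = l + 1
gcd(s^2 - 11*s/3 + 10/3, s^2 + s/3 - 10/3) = s - 5/3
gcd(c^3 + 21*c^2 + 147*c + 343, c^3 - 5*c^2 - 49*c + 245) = c + 7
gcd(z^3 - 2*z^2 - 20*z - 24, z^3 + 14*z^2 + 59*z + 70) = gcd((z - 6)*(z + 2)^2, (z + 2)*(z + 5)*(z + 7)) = z + 2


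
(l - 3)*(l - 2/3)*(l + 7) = l^3 + 10*l^2/3 - 71*l/3 + 14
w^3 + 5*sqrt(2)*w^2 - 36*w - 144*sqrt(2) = (w - 4*sqrt(2))*(w + 3*sqrt(2))*(w + 6*sqrt(2))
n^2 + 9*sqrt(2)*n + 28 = (n + 2*sqrt(2))*(n + 7*sqrt(2))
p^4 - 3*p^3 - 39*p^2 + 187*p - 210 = (p - 5)*(p - 3)*(p - 2)*(p + 7)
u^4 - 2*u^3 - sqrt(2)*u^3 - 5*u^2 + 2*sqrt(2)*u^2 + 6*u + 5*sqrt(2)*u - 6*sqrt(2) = (u - 3)*(u - 1)*(u + 2)*(u - sqrt(2))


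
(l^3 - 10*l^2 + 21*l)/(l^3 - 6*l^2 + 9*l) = (l - 7)/(l - 3)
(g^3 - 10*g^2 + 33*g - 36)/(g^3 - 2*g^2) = (g^3 - 10*g^2 + 33*g - 36)/(g^2*(g - 2))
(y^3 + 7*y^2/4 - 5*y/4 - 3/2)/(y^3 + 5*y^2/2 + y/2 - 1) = (4*y^2 - y - 3)/(2*(2*y^2 + y - 1))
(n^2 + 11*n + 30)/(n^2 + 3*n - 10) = (n + 6)/(n - 2)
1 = 1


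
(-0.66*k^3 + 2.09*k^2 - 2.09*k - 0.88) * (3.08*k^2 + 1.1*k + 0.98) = -2.0328*k^5 + 5.7112*k^4 - 4.785*k^3 - 2.9612*k^2 - 3.0162*k - 0.8624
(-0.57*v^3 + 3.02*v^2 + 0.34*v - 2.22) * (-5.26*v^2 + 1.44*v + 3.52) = 2.9982*v^5 - 16.706*v^4 + 0.554*v^3 + 22.7972*v^2 - 2.0*v - 7.8144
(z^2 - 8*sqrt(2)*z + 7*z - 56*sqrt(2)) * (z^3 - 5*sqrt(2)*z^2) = z^5 - 13*sqrt(2)*z^4 + 7*z^4 - 91*sqrt(2)*z^3 + 80*z^3 + 560*z^2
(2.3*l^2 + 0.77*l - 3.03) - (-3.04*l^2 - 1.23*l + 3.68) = 5.34*l^2 + 2.0*l - 6.71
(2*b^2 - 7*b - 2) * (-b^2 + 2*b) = -2*b^4 + 11*b^3 - 12*b^2 - 4*b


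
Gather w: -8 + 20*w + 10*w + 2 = 30*w - 6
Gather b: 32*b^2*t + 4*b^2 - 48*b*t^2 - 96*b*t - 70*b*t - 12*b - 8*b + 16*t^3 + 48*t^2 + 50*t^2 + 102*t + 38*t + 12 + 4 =b^2*(32*t + 4) + b*(-48*t^2 - 166*t - 20) + 16*t^3 + 98*t^2 + 140*t + 16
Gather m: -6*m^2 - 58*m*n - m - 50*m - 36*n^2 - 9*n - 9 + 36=-6*m^2 + m*(-58*n - 51) - 36*n^2 - 9*n + 27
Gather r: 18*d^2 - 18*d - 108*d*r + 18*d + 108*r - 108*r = 18*d^2 - 108*d*r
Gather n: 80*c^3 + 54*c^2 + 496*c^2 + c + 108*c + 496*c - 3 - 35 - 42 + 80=80*c^3 + 550*c^2 + 605*c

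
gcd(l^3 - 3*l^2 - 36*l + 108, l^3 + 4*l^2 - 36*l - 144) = l^2 - 36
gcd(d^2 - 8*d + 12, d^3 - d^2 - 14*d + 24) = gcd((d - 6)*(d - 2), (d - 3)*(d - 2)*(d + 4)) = d - 2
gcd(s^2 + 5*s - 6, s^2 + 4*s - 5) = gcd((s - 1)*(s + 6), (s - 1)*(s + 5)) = s - 1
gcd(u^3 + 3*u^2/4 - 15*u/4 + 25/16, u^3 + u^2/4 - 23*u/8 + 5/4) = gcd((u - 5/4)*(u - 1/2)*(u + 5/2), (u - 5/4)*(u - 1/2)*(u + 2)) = u^2 - 7*u/4 + 5/8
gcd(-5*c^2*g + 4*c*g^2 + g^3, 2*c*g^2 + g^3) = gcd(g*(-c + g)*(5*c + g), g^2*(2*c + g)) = g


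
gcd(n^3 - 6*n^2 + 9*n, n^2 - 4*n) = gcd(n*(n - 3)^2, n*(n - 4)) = n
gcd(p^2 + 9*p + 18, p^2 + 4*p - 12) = p + 6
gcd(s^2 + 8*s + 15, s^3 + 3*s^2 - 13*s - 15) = s + 5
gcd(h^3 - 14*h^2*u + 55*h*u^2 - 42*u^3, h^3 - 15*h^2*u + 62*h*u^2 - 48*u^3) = h^2 - 7*h*u + 6*u^2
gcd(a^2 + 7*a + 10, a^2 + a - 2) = a + 2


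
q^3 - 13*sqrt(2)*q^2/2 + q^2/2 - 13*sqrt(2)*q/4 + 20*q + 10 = (q + 1/2)*(q - 4*sqrt(2))*(q - 5*sqrt(2)/2)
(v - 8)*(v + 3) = v^2 - 5*v - 24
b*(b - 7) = b^2 - 7*b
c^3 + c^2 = c^2*(c + 1)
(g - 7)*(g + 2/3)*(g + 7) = g^3 + 2*g^2/3 - 49*g - 98/3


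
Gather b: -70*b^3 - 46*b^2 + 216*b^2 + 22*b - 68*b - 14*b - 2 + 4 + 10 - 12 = -70*b^3 + 170*b^2 - 60*b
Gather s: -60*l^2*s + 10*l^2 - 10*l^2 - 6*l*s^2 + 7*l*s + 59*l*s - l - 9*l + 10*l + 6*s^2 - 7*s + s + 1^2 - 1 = s^2*(6 - 6*l) + s*(-60*l^2 + 66*l - 6)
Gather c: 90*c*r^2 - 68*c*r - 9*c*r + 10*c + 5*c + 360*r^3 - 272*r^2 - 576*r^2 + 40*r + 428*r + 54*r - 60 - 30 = c*(90*r^2 - 77*r + 15) + 360*r^3 - 848*r^2 + 522*r - 90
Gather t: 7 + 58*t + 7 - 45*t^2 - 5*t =-45*t^2 + 53*t + 14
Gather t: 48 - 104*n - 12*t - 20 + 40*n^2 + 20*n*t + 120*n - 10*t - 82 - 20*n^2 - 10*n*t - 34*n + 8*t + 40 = 20*n^2 - 18*n + t*(10*n - 14) - 14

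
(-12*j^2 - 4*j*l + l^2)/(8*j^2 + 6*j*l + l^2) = (-6*j + l)/(4*j + l)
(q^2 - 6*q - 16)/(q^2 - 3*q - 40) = (q + 2)/(q + 5)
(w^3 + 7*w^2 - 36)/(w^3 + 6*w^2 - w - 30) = (w + 6)/(w + 5)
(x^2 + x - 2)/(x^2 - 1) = (x + 2)/(x + 1)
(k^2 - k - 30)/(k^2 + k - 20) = (k - 6)/(k - 4)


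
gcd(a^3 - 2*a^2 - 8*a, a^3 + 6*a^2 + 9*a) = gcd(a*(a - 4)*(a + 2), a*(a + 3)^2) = a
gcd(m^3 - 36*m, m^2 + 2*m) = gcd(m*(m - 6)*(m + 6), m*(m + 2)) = m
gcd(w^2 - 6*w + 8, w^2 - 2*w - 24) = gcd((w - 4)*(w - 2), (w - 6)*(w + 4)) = 1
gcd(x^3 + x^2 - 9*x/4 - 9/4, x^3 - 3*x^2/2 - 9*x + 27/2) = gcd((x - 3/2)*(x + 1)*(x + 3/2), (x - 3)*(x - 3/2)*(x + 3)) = x - 3/2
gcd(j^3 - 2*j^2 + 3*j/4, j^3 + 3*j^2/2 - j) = j^2 - j/2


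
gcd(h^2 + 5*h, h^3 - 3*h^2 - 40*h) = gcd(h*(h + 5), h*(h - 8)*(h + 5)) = h^2 + 5*h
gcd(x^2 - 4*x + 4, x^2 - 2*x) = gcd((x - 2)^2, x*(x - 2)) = x - 2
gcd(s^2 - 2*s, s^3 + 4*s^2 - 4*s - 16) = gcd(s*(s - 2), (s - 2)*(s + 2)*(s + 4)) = s - 2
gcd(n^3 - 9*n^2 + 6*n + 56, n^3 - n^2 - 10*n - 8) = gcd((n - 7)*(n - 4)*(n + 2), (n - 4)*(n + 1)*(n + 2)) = n^2 - 2*n - 8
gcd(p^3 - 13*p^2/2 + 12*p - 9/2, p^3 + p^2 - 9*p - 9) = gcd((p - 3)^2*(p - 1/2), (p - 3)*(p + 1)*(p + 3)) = p - 3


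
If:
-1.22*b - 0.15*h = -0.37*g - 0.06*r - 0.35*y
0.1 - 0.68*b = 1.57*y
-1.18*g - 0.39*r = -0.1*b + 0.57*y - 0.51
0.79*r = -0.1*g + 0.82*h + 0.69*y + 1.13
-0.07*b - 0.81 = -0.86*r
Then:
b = 0.14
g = 0.13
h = -0.45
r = 0.95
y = 0.00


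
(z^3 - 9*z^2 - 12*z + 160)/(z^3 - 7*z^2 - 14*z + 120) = (z - 8)/(z - 6)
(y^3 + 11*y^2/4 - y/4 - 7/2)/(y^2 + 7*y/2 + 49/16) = 4*(y^2 + y - 2)/(4*y + 7)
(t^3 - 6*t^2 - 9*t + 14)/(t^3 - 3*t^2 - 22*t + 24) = (t^2 - 5*t - 14)/(t^2 - 2*t - 24)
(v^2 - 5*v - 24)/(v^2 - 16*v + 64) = (v + 3)/(v - 8)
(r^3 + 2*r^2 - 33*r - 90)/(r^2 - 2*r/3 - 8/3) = 3*(-r^3 - 2*r^2 + 33*r + 90)/(-3*r^2 + 2*r + 8)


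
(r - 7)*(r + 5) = r^2 - 2*r - 35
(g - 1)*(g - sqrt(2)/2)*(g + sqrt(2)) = g^3 - g^2 + sqrt(2)*g^2/2 - g - sqrt(2)*g/2 + 1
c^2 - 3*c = c*(c - 3)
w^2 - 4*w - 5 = (w - 5)*(w + 1)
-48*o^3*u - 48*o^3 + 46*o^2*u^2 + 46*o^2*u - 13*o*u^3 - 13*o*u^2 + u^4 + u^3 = (-8*o + u)*(-3*o + u)*(-2*o + u)*(u + 1)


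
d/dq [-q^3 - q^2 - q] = -3*q^2 - 2*q - 1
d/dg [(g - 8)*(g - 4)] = 2*g - 12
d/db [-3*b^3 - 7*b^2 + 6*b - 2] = -9*b^2 - 14*b + 6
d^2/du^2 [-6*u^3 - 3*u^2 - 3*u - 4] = -36*u - 6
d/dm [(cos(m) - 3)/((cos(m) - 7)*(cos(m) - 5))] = (cos(m)^2 - 6*cos(m) + 1)*sin(m)/((cos(m) - 7)^2*(cos(m) - 5)^2)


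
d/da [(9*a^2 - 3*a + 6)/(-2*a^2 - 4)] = 3*(-a^2 - 8*a + 2)/(2*(a^4 + 4*a^2 + 4))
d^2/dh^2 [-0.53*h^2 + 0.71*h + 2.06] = -1.06000000000000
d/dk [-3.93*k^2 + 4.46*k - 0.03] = 4.46 - 7.86*k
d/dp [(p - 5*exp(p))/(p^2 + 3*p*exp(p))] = (-8*p^2*exp(p) - p^2 + 10*p*exp(p) + 15*exp(2*p))/(p^2*(p^2 + 6*p*exp(p) + 9*exp(2*p)))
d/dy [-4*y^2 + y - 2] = 1 - 8*y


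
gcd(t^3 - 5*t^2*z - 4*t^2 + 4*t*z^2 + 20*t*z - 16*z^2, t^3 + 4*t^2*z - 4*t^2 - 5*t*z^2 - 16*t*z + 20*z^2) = -t^2 + t*z + 4*t - 4*z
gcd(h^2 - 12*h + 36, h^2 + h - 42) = h - 6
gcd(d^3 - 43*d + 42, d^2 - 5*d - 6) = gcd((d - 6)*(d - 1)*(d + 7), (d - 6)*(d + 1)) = d - 6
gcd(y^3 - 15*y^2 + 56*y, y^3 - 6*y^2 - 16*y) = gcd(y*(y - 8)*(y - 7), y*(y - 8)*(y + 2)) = y^2 - 8*y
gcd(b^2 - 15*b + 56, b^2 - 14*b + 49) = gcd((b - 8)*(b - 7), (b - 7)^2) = b - 7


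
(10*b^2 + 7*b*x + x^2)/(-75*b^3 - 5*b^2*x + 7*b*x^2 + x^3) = (2*b + x)/(-15*b^2 + 2*b*x + x^2)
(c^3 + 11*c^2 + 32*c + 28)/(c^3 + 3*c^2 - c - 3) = (c^3 + 11*c^2 + 32*c + 28)/(c^3 + 3*c^2 - c - 3)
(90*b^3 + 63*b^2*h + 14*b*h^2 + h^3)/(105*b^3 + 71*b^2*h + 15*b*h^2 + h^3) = (6*b + h)/(7*b + h)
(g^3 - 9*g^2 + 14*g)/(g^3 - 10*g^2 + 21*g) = (g - 2)/(g - 3)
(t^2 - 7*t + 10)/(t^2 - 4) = (t - 5)/(t + 2)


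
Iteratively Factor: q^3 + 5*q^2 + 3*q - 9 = (q - 1)*(q^2 + 6*q + 9) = (q - 1)*(q + 3)*(q + 3)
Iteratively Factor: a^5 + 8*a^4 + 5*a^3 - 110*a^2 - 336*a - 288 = (a + 4)*(a^4 + 4*a^3 - 11*a^2 - 66*a - 72) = (a + 3)*(a + 4)*(a^3 + a^2 - 14*a - 24) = (a + 3)^2*(a + 4)*(a^2 - 2*a - 8) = (a + 2)*(a + 3)^2*(a + 4)*(a - 4)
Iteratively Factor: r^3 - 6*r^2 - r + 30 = (r - 3)*(r^2 - 3*r - 10) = (r - 5)*(r - 3)*(r + 2)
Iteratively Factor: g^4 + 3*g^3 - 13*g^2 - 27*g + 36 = (g + 3)*(g^3 - 13*g + 12) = (g + 3)*(g + 4)*(g^2 - 4*g + 3) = (g - 3)*(g + 3)*(g + 4)*(g - 1)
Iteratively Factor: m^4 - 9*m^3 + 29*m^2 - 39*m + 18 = (m - 3)*(m^3 - 6*m^2 + 11*m - 6) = (m - 3)*(m - 1)*(m^2 - 5*m + 6) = (m - 3)*(m - 2)*(m - 1)*(m - 3)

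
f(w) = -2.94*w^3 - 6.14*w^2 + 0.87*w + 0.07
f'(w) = -8.82*w^2 - 12.28*w + 0.87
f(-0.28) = -0.59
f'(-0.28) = 3.62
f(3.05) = -137.81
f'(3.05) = -118.63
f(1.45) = -20.54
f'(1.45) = -35.48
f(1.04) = -8.97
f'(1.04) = -21.44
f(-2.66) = 9.65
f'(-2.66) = -28.87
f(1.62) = -27.13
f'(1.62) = -42.17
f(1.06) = -9.41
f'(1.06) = -22.06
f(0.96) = -7.35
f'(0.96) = -19.05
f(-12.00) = 4185.79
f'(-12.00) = -1121.85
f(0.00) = 0.07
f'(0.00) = 0.87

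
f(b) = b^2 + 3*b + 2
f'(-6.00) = -9.00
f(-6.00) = 20.00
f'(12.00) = 27.00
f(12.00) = 182.00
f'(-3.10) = -3.20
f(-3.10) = 2.31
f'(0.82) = 4.64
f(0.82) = 5.13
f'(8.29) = 19.58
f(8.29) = 95.59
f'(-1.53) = -0.06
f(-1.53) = -0.25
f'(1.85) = 6.70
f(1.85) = 10.97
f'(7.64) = 18.28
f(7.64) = 83.29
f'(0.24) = 3.48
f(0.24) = 2.78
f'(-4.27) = -5.54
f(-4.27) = 7.42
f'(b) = 2*b + 3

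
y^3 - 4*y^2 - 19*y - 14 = (y - 7)*(y + 1)*(y + 2)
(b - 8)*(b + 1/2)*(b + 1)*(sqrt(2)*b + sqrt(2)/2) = sqrt(2)*b^4 - 6*sqrt(2)*b^3 - 59*sqrt(2)*b^2/4 - 39*sqrt(2)*b/4 - 2*sqrt(2)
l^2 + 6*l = l*(l + 6)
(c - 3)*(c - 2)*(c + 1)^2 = c^4 - 3*c^3 - 3*c^2 + 7*c + 6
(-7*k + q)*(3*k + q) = -21*k^2 - 4*k*q + q^2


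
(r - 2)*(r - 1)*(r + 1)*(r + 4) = r^4 + 2*r^3 - 9*r^2 - 2*r + 8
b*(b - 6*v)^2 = b^3 - 12*b^2*v + 36*b*v^2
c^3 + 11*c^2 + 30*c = c*(c + 5)*(c + 6)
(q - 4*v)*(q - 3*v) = q^2 - 7*q*v + 12*v^2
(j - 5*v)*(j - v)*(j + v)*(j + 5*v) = j^4 - 26*j^2*v^2 + 25*v^4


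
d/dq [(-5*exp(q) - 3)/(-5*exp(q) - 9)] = 30*exp(q)/(5*exp(q) + 9)^2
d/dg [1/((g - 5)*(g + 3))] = 2*(1 - g)/(g^4 - 4*g^3 - 26*g^2 + 60*g + 225)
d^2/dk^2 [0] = 0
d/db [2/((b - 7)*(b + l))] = 2*((7 - b)*(b + l) - (b - 7)^2)/((b - 7)^3*(b + l)^2)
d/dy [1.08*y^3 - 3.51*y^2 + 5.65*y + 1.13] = 3.24*y^2 - 7.02*y + 5.65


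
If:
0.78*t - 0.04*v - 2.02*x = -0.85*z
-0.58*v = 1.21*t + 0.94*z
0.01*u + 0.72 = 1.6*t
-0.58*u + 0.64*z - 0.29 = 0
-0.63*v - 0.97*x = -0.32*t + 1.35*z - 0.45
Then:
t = 0.46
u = 0.94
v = -3.07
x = 0.79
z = 1.31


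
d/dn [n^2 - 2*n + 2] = 2*n - 2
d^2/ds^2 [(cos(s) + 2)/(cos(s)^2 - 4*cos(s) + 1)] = 2*(9*(1 - cos(2*s))^2*cos(s) + 12*(1 - cos(2*s))^2 + 154*cos(s) + 80*cos(2*s) - 24*cos(3*s) - 2*cos(5*s) - 240)/(8*cos(s) - cos(2*s) - 3)^3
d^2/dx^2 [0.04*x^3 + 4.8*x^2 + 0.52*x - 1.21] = 0.24*x + 9.6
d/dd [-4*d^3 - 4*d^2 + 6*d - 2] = -12*d^2 - 8*d + 6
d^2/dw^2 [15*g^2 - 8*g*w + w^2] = 2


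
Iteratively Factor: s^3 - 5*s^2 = (s)*(s^2 - 5*s) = s^2*(s - 5)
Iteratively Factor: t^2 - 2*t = (t - 2)*(t)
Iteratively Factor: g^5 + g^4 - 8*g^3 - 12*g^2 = (g - 3)*(g^4 + 4*g^3 + 4*g^2) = (g - 3)*(g + 2)*(g^3 + 2*g^2) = (g - 3)*(g + 2)^2*(g^2) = g*(g - 3)*(g + 2)^2*(g)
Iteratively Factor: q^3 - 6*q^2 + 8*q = (q)*(q^2 - 6*q + 8) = q*(q - 4)*(q - 2)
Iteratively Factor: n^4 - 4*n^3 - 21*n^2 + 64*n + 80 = (n + 1)*(n^3 - 5*n^2 - 16*n + 80) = (n - 5)*(n + 1)*(n^2 - 16) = (n - 5)*(n + 1)*(n + 4)*(n - 4)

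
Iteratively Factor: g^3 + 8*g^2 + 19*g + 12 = (g + 4)*(g^2 + 4*g + 3) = (g + 1)*(g + 4)*(g + 3)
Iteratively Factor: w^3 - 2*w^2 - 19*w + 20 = (w + 4)*(w^2 - 6*w + 5) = (w - 5)*(w + 4)*(w - 1)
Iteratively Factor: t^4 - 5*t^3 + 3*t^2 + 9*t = (t - 3)*(t^3 - 2*t^2 - 3*t) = t*(t - 3)*(t^2 - 2*t - 3) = t*(t - 3)^2*(t + 1)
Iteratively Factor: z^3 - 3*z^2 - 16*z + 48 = (z - 3)*(z^2 - 16) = (z - 4)*(z - 3)*(z + 4)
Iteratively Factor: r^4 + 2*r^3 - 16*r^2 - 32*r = (r + 2)*(r^3 - 16*r) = (r + 2)*(r + 4)*(r^2 - 4*r) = r*(r + 2)*(r + 4)*(r - 4)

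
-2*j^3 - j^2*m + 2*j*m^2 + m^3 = (-j + m)*(j + m)*(2*j + m)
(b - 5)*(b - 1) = b^2 - 6*b + 5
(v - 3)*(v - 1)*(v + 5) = v^3 + v^2 - 17*v + 15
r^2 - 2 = (r - sqrt(2))*(r + sqrt(2))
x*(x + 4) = x^2 + 4*x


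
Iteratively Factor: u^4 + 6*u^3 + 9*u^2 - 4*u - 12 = (u + 2)*(u^3 + 4*u^2 + u - 6) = (u + 2)^2*(u^2 + 2*u - 3) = (u - 1)*(u + 2)^2*(u + 3)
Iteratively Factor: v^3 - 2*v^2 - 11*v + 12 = (v + 3)*(v^2 - 5*v + 4) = (v - 1)*(v + 3)*(v - 4)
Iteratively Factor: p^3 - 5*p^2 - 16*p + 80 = (p + 4)*(p^2 - 9*p + 20) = (p - 5)*(p + 4)*(p - 4)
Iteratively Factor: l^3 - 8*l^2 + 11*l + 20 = (l - 4)*(l^2 - 4*l - 5) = (l - 4)*(l + 1)*(l - 5)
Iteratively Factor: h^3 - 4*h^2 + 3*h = (h)*(h^2 - 4*h + 3) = h*(h - 3)*(h - 1)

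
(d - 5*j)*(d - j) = d^2 - 6*d*j + 5*j^2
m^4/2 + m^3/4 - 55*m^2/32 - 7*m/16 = m*(m/2 + 1)*(m - 7/4)*(m + 1/4)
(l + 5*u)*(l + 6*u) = l^2 + 11*l*u + 30*u^2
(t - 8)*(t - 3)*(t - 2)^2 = t^4 - 15*t^3 + 72*t^2 - 140*t + 96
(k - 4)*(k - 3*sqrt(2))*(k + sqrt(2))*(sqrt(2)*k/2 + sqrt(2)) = sqrt(2)*k^4/2 - 2*k^3 - sqrt(2)*k^3 - 7*sqrt(2)*k^2 + 4*k^2 + 6*sqrt(2)*k + 16*k + 24*sqrt(2)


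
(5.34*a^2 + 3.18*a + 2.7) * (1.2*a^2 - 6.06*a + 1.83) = 6.408*a^4 - 28.5444*a^3 - 6.2586*a^2 - 10.5426*a + 4.941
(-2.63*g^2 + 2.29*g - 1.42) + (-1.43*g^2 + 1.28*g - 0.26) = -4.06*g^2 + 3.57*g - 1.68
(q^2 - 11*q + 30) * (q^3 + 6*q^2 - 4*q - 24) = q^5 - 5*q^4 - 40*q^3 + 200*q^2 + 144*q - 720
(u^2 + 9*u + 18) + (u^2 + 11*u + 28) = 2*u^2 + 20*u + 46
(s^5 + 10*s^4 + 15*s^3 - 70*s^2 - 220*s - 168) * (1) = s^5 + 10*s^4 + 15*s^3 - 70*s^2 - 220*s - 168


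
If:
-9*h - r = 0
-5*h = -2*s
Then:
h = 2*s/5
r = -18*s/5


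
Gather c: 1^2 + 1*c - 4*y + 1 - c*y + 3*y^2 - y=c*(1 - y) + 3*y^2 - 5*y + 2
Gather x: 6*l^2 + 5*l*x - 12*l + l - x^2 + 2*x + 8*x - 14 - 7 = 6*l^2 - 11*l - x^2 + x*(5*l + 10) - 21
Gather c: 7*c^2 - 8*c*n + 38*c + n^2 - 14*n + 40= 7*c^2 + c*(38 - 8*n) + n^2 - 14*n + 40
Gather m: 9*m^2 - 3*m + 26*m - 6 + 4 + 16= 9*m^2 + 23*m + 14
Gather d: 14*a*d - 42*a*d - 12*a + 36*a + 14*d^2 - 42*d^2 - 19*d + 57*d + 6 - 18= 24*a - 28*d^2 + d*(38 - 28*a) - 12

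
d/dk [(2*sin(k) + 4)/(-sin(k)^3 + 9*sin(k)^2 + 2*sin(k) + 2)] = 2*(2*sin(k)^3 - 3*sin(k)^2 - 36*sin(k) - 2)*cos(k)/(sin(k)^3 - 9*sin(k)^2 - 2*sin(k) - 2)^2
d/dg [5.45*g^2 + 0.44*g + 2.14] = 10.9*g + 0.44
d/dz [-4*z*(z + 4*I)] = -8*z - 16*I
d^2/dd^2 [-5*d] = 0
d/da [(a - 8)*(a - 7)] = 2*a - 15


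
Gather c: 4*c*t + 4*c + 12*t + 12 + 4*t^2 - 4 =c*(4*t + 4) + 4*t^2 + 12*t + 8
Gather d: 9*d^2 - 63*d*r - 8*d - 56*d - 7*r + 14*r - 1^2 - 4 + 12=9*d^2 + d*(-63*r - 64) + 7*r + 7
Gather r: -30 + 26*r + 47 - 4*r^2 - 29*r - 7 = -4*r^2 - 3*r + 10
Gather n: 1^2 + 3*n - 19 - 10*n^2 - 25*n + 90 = -10*n^2 - 22*n + 72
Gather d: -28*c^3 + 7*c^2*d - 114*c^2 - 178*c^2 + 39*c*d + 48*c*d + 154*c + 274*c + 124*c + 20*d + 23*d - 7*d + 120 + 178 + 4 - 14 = -28*c^3 - 292*c^2 + 552*c + d*(7*c^2 + 87*c + 36) + 288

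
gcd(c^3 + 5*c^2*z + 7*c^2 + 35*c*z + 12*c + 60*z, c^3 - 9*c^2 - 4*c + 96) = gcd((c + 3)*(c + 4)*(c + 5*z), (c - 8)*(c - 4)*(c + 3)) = c + 3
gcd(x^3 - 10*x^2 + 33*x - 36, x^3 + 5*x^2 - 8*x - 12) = 1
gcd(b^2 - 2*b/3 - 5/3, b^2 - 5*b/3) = b - 5/3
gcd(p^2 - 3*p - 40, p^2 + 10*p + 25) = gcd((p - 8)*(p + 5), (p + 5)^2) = p + 5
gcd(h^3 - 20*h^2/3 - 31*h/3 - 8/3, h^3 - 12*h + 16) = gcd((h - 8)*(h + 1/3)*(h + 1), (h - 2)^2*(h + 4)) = 1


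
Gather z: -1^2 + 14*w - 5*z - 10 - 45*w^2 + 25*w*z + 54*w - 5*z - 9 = -45*w^2 + 68*w + z*(25*w - 10) - 20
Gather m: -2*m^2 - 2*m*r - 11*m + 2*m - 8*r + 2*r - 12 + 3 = -2*m^2 + m*(-2*r - 9) - 6*r - 9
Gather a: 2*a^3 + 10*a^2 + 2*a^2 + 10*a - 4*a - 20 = 2*a^3 + 12*a^2 + 6*a - 20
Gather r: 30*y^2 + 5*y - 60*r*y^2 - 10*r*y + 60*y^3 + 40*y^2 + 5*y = r*(-60*y^2 - 10*y) + 60*y^3 + 70*y^2 + 10*y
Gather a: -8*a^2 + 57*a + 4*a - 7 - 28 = -8*a^2 + 61*a - 35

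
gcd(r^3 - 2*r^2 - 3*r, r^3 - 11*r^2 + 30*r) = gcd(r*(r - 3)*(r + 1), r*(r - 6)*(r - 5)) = r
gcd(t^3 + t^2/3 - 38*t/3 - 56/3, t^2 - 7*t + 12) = t - 4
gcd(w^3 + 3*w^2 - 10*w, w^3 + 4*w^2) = w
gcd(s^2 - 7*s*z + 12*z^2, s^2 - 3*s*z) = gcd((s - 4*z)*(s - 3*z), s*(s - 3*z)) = -s + 3*z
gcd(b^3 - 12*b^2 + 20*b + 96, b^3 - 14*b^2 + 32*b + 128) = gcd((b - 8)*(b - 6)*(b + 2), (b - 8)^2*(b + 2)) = b^2 - 6*b - 16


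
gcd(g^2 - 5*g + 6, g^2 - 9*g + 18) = g - 3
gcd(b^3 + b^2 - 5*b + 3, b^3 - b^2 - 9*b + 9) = b^2 + 2*b - 3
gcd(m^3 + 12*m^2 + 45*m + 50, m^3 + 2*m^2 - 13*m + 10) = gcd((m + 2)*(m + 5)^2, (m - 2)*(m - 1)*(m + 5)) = m + 5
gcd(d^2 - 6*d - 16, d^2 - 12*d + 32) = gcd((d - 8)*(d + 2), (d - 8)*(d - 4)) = d - 8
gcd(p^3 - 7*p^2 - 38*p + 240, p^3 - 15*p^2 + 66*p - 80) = p^2 - 13*p + 40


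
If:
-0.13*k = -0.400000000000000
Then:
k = 3.08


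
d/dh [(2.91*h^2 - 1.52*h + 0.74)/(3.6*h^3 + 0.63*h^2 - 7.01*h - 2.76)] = (-10.476*h^4 + 10.944*h^3 - 27.4335*h^2 - 16.9956*h + 9.3826)/(12.96*h^6 + 4.536*h^5 - 50.0751*h^4 - 28.7046*h^3 + 45.6625*h^2 + 38.6952*h + 7.6176)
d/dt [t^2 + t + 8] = 2*t + 1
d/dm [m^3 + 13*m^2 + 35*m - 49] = 3*m^2 + 26*m + 35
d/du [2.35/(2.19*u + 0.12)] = -5.1465/(2.19*u + 0.12)^2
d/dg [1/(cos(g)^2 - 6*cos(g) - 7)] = 2*(cos(g) - 3)*sin(g)/(sin(g)^2 + 6*cos(g) + 6)^2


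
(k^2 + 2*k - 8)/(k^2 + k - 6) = (k + 4)/(k + 3)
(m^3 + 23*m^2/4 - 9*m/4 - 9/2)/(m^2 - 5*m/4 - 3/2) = (m^2 + 5*m - 6)/(m - 2)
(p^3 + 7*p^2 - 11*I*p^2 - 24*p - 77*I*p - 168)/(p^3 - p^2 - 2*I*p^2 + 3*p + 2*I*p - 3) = (p^2 + p*(7 - 8*I) - 56*I)/(p^2 + p*(-1 + I) - I)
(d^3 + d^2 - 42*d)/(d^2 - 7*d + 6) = d*(d + 7)/(d - 1)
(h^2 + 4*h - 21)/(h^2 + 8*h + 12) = (h^2 + 4*h - 21)/(h^2 + 8*h + 12)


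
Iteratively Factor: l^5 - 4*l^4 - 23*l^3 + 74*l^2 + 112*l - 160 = (l - 5)*(l^4 + l^3 - 18*l^2 - 16*l + 32) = (l - 5)*(l + 2)*(l^3 - l^2 - 16*l + 16) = (l - 5)*(l - 1)*(l + 2)*(l^2 - 16) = (l - 5)*(l - 1)*(l + 2)*(l + 4)*(l - 4)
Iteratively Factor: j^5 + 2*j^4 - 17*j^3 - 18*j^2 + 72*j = (j + 4)*(j^4 - 2*j^3 - 9*j^2 + 18*j) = (j + 3)*(j + 4)*(j^3 - 5*j^2 + 6*j) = (j - 3)*(j + 3)*(j + 4)*(j^2 - 2*j) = (j - 3)*(j - 2)*(j + 3)*(j + 4)*(j)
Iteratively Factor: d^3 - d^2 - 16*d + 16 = (d + 4)*(d^2 - 5*d + 4) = (d - 4)*(d + 4)*(d - 1)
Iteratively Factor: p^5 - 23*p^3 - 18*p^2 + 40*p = (p - 1)*(p^4 + p^3 - 22*p^2 - 40*p) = (p - 1)*(p + 4)*(p^3 - 3*p^2 - 10*p) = (p - 1)*(p + 2)*(p + 4)*(p^2 - 5*p) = p*(p - 1)*(p + 2)*(p + 4)*(p - 5)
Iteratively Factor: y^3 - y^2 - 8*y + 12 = (y - 2)*(y^2 + y - 6) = (y - 2)*(y + 3)*(y - 2)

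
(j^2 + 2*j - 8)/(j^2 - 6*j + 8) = (j + 4)/(j - 4)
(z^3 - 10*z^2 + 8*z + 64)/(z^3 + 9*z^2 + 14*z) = (z^2 - 12*z + 32)/(z*(z + 7))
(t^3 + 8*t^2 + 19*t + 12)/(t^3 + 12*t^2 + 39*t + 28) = (t + 3)/(t + 7)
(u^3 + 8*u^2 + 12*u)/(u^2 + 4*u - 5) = u*(u^2 + 8*u + 12)/(u^2 + 4*u - 5)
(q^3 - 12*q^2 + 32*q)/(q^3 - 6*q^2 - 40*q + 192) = q/(q + 6)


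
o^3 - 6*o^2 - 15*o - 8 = (o - 8)*(o + 1)^2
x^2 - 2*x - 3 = (x - 3)*(x + 1)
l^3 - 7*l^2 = l^2*(l - 7)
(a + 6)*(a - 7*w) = a^2 - 7*a*w + 6*a - 42*w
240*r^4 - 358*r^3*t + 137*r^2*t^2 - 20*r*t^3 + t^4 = (-8*r + t)*(-6*r + t)*(-5*r + t)*(-r + t)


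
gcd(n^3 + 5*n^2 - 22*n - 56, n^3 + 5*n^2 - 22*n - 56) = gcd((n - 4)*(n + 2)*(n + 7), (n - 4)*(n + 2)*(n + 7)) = n^3 + 5*n^2 - 22*n - 56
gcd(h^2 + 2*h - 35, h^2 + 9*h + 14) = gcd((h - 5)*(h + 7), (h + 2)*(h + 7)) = h + 7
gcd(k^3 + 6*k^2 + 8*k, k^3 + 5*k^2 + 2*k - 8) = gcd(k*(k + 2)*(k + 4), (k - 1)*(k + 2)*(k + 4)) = k^2 + 6*k + 8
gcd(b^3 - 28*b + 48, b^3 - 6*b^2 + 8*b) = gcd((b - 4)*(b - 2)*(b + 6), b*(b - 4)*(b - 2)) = b^2 - 6*b + 8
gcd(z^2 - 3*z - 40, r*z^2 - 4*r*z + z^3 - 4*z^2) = 1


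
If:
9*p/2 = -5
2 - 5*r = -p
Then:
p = -10/9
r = 8/45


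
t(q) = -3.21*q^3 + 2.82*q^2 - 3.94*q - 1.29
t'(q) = -9.63*q^2 + 5.64*q - 3.94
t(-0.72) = 4.21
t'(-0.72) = -12.99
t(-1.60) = 25.38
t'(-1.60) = -37.62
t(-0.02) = -1.21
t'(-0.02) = -4.06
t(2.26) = -32.84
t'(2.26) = -40.38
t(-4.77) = 430.05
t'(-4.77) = -249.95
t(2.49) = -43.17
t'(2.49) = -49.60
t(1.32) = -8.96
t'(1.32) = -13.27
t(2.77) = -58.79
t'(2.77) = -62.21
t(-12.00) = 5998.95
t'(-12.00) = -1458.34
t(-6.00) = 817.23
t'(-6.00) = -384.46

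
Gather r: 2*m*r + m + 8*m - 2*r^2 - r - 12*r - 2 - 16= 9*m - 2*r^2 + r*(2*m - 13) - 18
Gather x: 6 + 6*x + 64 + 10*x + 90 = 16*x + 160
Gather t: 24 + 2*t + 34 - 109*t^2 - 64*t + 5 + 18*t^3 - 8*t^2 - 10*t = 18*t^3 - 117*t^2 - 72*t + 63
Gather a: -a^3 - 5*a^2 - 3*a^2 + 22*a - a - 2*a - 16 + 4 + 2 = -a^3 - 8*a^2 + 19*a - 10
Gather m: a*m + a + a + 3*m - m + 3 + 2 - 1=2*a + m*(a + 2) + 4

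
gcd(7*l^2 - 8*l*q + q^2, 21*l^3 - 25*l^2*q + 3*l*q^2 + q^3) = -l + q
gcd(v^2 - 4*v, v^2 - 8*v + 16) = v - 4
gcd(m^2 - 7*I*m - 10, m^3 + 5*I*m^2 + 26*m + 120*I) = m - 5*I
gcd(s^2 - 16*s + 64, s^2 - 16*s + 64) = s^2 - 16*s + 64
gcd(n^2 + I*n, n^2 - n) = n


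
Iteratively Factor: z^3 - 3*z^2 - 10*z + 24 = (z - 2)*(z^2 - z - 12) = (z - 2)*(z + 3)*(z - 4)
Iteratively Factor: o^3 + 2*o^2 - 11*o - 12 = (o + 4)*(o^2 - 2*o - 3) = (o + 1)*(o + 4)*(o - 3)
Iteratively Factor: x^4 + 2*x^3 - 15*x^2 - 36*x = (x)*(x^3 + 2*x^2 - 15*x - 36) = x*(x - 4)*(x^2 + 6*x + 9) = x*(x - 4)*(x + 3)*(x + 3)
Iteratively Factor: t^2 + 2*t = (t + 2)*(t)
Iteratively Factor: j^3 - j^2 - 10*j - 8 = (j - 4)*(j^2 + 3*j + 2) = (j - 4)*(j + 2)*(j + 1)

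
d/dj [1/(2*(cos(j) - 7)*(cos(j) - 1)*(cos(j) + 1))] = (-3 - 14*cos(j)/sin(j)^2 + 2/sin(j)^2)/(2*(cos(j) - 7)^2*sin(j))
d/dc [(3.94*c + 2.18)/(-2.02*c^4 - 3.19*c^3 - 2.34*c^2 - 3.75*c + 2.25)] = (23.8764*c^4 + 42.7516*c^3 + 30.0822*c^2 + 10.2024*c + 17.04)/(4.0804*c^8 + 12.8876*c^7 + 19.6297*c^6 + 30.0792*c^5 + 20.3106*c^4 + 3.195*c^3 + 3.5325*c^2 - 16.875*c + 5.0625)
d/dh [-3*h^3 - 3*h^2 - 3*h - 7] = -9*h^2 - 6*h - 3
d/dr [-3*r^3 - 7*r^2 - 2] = r*(-9*r - 14)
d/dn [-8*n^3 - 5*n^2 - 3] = 2*n*(-12*n - 5)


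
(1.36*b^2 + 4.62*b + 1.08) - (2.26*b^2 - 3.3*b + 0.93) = -0.9*b^2 + 7.92*b + 0.15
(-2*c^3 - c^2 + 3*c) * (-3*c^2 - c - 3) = 6*c^5 + 5*c^4 - 2*c^3 - 9*c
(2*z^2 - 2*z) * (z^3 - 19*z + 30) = 2*z^5 - 2*z^4 - 38*z^3 + 98*z^2 - 60*z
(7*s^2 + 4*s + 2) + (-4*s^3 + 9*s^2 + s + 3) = -4*s^3 + 16*s^2 + 5*s + 5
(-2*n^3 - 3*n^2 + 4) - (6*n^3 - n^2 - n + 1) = -8*n^3 - 2*n^2 + n + 3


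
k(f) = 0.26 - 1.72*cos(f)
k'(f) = 1.72*sin(f)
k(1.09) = -0.54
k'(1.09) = 1.52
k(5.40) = -0.83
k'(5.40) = -1.33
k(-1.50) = 0.14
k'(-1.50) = -1.72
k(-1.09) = -0.54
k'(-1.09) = -1.52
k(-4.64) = 0.38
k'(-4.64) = 1.72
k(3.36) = 1.94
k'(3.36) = -0.37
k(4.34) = 0.89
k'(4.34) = -1.60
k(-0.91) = -0.80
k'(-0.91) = -1.36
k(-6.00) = -1.39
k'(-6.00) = 0.48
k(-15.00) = 1.57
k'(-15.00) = -1.12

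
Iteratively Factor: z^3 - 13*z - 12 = (z + 1)*(z^2 - z - 12) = (z + 1)*(z + 3)*(z - 4)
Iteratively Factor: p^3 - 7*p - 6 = (p + 1)*(p^2 - p - 6) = (p - 3)*(p + 1)*(p + 2)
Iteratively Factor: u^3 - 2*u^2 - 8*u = (u - 4)*(u^2 + 2*u) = u*(u - 4)*(u + 2)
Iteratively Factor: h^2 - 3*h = (h)*(h - 3)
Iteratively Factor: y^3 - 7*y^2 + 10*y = (y)*(y^2 - 7*y + 10) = y*(y - 2)*(y - 5)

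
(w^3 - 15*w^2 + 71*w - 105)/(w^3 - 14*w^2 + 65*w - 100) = (w^2 - 10*w + 21)/(w^2 - 9*w + 20)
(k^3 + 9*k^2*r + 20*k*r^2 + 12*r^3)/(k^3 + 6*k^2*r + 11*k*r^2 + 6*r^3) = (k + 6*r)/(k + 3*r)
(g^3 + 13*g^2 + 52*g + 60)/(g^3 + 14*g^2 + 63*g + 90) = (g + 2)/(g + 3)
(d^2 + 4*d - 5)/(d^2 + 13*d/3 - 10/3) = 3*(d - 1)/(3*d - 2)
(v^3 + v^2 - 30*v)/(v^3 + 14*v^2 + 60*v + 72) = v*(v - 5)/(v^2 + 8*v + 12)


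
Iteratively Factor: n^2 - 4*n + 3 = (n - 1)*(n - 3)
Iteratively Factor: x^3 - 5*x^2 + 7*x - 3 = (x - 1)*(x^2 - 4*x + 3) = (x - 3)*(x - 1)*(x - 1)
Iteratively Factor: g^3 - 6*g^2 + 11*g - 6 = (g - 3)*(g^2 - 3*g + 2) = (g - 3)*(g - 1)*(g - 2)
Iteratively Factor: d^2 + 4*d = (d)*(d + 4)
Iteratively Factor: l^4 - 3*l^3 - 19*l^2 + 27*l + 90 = (l + 3)*(l^3 - 6*l^2 - l + 30) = (l + 2)*(l + 3)*(l^2 - 8*l + 15) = (l - 3)*(l + 2)*(l + 3)*(l - 5)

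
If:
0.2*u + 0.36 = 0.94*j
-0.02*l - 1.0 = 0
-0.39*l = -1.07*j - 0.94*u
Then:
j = -3.24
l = -50.00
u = -17.05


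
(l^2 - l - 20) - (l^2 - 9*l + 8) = 8*l - 28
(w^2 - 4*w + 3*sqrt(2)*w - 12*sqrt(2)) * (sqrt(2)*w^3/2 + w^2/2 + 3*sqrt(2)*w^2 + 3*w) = sqrt(2)*w^5/2 + sqrt(2)*w^4 + 7*w^4/2 - 21*sqrt(2)*w^3/2 + 7*w^3 - 84*w^2 + 3*sqrt(2)*w^2 - 36*sqrt(2)*w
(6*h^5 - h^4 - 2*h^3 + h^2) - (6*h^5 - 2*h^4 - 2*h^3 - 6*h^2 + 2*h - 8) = h^4 + 7*h^2 - 2*h + 8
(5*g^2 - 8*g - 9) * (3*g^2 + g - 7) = 15*g^4 - 19*g^3 - 70*g^2 + 47*g + 63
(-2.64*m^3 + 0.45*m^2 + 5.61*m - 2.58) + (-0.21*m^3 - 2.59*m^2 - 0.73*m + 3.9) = -2.85*m^3 - 2.14*m^2 + 4.88*m + 1.32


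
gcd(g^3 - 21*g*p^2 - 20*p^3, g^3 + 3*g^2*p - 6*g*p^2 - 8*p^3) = g^2 + 5*g*p + 4*p^2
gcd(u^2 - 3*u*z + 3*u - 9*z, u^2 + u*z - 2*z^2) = 1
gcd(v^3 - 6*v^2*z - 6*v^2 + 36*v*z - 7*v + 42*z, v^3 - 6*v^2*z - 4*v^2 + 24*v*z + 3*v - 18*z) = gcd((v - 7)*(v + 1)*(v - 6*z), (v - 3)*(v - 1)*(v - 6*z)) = -v + 6*z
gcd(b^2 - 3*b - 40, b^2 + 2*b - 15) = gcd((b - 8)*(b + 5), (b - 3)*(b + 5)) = b + 5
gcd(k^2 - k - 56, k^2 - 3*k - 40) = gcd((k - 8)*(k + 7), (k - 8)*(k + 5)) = k - 8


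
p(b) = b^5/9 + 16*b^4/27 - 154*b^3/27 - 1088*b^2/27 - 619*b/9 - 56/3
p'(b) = 5*b^4/9 + 64*b^3/27 - 154*b^2/9 - 2176*b/27 - 619/9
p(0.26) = -39.37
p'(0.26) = -90.84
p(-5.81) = 78.96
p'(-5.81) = -9.98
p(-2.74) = 0.83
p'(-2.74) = 6.14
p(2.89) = -627.93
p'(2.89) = -348.63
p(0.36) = -48.90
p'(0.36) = -99.89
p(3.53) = -861.55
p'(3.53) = -375.96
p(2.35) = -450.82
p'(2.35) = -304.96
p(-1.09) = 16.48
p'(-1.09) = -3.55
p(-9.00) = -1178.67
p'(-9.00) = 1187.56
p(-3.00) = 0.00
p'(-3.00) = 0.00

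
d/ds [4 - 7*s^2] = -14*s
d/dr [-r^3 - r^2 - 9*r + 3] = -3*r^2 - 2*r - 9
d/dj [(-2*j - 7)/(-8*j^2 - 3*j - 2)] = (16*j^2 + 6*j - (2*j + 7)*(16*j + 3) + 4)/(8*j^2 + 3*j + 2)^2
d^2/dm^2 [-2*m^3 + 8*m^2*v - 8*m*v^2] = -12*m + 16*v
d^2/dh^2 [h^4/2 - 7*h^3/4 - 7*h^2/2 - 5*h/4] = 6*h^2 - 21*h/2 - 7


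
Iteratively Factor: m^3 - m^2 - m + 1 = (m - 1)*(m^2 - 1) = (m - 1)*(m + 1)*(m - 1)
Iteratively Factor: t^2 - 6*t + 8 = (t - 4)*(t - 2)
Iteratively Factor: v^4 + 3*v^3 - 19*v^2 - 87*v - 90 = (v - 5)*(v^3 + 8*v^2 + 21*v + 18) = (v - 5)*(v + 3)*(v^2 + 5*v + 6) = (v - 5)*(v + 2)*(v + 3)*(v + 3)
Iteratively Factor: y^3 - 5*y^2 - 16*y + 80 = (y - 5)*(y^2 - 16) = (y - 5)*(y + 4)*(y - 4)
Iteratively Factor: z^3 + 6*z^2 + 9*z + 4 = (z + 1)*(z^2 + 5*z + 4) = (z + 1)^2*(z + 4)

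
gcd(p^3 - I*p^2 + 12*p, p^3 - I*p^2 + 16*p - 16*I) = p - 4*I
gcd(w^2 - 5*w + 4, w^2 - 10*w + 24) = w - 4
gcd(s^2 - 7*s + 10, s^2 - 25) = s - 5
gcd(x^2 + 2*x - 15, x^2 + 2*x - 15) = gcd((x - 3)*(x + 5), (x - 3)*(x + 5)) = x^2 + 2*x - 15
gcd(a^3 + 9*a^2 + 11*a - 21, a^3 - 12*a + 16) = 1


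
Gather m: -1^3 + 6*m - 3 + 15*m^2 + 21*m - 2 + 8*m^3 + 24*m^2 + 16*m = 8*m^3 + 39*m^2 + 43*m - 6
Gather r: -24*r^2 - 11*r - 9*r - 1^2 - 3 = -24*r^2 - 20*r - 4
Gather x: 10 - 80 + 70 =0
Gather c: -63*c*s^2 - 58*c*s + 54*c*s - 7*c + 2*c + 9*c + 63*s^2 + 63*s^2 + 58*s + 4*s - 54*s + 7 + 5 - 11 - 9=c*(-63*s^2 - 4*s + 4) + 126*s^2 + 8*s - 8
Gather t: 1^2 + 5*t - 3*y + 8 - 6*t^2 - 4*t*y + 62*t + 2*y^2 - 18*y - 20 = -6*t^2 + t*(67 - 4*y) + 2*y^2 - 21*y - 11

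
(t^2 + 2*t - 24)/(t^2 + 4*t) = (t^2 + 2*t - 24)/(t*(t + 4))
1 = 1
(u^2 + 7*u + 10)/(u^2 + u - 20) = (u + 2)/(u - 4)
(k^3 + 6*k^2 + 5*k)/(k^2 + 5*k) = k + 1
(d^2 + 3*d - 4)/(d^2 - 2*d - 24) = (d - 1)/(d - 6)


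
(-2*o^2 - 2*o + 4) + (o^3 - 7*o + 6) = o^3 - 2*o^2 - 9*o + 10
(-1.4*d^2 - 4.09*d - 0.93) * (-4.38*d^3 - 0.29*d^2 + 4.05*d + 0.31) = 6.132*d^5 + 18.3202*d^4 - 0.410499999999999*d^3 - 16.7288*d^2 - 5.0344*d - 0.2883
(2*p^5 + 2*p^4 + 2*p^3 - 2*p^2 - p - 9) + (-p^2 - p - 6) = 2*p^5 + 2*p^4 + 2*p^3 - 3*p^2 - 2*p - 15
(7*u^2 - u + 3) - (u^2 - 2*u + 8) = 6*u^2 + u - 5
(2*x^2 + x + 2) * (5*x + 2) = 10*x^3 + 9*x^2 + 12*x + 4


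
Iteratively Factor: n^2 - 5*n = (n)*(n - 5)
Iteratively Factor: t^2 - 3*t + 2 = (t - 1)*(t - 2)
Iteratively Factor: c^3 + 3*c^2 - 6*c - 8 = (c - 2)*(c^2 + 5*c + 4) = (c - 2)*(c + 1)*(c + 4)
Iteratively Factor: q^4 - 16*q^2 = (q)*(q^3 - 16*q) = q*(q + 4)*(q^2 - 4*q) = q^2*(q + 4)*(q - 4)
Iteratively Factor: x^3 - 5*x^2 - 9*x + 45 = (x - 3)*(x^2 - 2*x - 15) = (x - 5)*(x - 3)*(x + 3)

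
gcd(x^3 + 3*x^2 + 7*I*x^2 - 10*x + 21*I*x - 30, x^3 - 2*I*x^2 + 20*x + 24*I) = x + 2*I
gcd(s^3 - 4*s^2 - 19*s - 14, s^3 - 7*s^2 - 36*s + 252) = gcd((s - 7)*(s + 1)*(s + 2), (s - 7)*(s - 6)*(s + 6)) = s - 7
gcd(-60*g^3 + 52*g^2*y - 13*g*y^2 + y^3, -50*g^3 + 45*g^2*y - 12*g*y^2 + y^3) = 10*g^2 - 7*g*y + y^2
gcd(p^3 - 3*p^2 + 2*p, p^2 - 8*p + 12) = p - 2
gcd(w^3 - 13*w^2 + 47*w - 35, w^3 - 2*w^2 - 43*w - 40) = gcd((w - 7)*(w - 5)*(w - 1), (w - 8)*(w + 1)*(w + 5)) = 1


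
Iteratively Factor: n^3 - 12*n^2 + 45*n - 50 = (n - 5)*(n^2 - 7*n + 10) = (n - 5)*(n - 2)*(n - 5)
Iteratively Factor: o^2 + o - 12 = (o + 4)*(o - 3)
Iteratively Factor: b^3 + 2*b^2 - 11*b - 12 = (b - 3)*(b^2 + 5*b + 4) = (b - 3)*(b + 4)*(b + 1)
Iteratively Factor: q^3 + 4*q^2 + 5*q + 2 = (q + 1)*(q^2 + 3*q + 2) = (q + 1)^2*(q + 2)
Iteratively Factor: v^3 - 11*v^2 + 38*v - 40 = (v - 4)*(v^2 - 7*v + 10) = (v - 5)*(v - 4)*(v - 2)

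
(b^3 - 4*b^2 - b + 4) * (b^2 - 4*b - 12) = b^5 - 8*b^4 + 3*b^3 + 56*b^2 - 4*b - 48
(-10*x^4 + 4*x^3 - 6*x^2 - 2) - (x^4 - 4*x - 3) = -11*x^4 + 4*x^3 - 6*x^2 + 4*x + 1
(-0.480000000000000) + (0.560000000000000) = 0.0800000000000001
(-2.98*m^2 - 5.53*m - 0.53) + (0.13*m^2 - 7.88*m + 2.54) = -2.85*m^2 - 13.41*m + 2.01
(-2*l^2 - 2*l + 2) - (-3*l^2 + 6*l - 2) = l^2 - 8*l + 4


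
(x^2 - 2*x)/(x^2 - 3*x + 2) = x/(x - 1)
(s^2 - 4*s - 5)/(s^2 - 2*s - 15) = (s + 1)/(s + 3)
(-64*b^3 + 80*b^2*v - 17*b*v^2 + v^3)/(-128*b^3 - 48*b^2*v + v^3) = (8*b^2 - 9*b*v + v^2)/(16*b^2 + 8*b*v + v^2)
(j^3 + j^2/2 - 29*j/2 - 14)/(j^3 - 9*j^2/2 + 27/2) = (2*j^3 + j^2 - 29*j - 28)/(2*j^3 - 9*j^2 + 27)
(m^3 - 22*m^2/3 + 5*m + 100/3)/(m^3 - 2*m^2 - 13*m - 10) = (3*m^2 - 7*m - 20)/(3*(m^2 + 3*m + 2))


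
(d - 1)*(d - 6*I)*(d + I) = d^3 - d^2 - 5*I*d^2 + 6*d + 5*I*d - 6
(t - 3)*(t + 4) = t^2 + t - 12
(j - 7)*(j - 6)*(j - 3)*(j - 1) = j^4 - 17*j^3 + 97*j^2 - 207*j + 126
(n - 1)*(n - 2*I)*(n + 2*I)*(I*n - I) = I*n^4 - 2*I*n^3 + 5*I*n^2 - 8*I*n + 4*I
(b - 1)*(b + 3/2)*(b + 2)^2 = b^4 + 9*b^3/2 + 9*b^2/2 - 4*b - 6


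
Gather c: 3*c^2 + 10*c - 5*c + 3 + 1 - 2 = 3*c^2 + 5*c + 2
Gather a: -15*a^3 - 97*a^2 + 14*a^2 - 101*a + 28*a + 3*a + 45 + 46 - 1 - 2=-15*a^3 - 83*a^2 - 70*a + 88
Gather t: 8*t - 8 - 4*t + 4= 4*t - 4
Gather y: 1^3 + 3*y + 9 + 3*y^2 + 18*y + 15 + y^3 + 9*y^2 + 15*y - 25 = y^3 + 12*y^2 + 36*y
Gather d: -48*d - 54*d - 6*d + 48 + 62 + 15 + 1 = 126 - 108*d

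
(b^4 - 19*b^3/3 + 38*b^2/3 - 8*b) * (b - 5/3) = b^5 - 8*b^4 + 209*b^3/9 - 262*b^2/9 + 40*b/3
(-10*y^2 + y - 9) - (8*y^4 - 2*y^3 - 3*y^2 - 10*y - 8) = -8*y^4 + 2*y^3 - 7*y^2 + 11*y - 1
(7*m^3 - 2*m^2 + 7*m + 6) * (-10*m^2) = -70*m^5 + 20*m^4 - 70*m^3 - 60*m^2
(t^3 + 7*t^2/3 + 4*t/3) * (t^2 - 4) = t^5 + 7*t^4/3 - 8*t^3/3 - 28*t^2/3 - 16*t/3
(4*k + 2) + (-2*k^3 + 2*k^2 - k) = -2*k^3 + 2*k^2 + 3*k + 2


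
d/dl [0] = 0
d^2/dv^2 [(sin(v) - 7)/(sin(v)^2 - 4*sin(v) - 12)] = (-9*sin(v)^5 + 24*sin(v)^4 + 454*sin(v)^2 - 701*sin(v)/2 + 36*sin(3*v) + sin(5*v)/2 - 488)/((sin(v) - 6)^3*(sin(v) + 2)^3)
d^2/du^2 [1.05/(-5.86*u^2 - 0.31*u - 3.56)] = (72.11316*u^2 + 3.81486*u - 1.05*(11.72*u + 0.31)*(23.44*u + 0.62) + 43.80936)/(5.86*u^2 + 0.31*u + 3.56)^3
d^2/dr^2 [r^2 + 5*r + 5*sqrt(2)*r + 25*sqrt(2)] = 2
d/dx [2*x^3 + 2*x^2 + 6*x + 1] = 6*x^2 + 4*x + 6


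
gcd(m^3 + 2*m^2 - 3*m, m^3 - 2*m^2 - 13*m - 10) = 1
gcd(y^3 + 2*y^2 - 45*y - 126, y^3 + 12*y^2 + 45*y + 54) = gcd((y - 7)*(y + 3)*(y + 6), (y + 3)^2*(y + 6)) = y^2 + 9*y + 18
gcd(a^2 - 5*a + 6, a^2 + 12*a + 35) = 1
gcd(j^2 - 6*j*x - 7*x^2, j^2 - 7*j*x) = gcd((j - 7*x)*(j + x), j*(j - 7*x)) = -j + 7*x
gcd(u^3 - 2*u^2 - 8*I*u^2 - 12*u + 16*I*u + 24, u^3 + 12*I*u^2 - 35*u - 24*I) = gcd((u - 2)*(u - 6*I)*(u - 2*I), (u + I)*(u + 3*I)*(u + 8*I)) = 1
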